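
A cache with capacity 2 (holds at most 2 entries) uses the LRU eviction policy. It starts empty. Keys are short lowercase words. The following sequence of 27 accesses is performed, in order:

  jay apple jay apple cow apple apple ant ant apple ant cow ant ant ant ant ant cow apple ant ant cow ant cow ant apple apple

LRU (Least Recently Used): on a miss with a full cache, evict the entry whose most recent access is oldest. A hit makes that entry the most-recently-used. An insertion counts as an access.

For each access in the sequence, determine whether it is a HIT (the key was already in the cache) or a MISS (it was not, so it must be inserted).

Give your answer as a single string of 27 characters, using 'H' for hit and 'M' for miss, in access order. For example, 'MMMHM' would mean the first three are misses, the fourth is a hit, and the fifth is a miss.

Answer: MMHHMHHMHHHMHHHHHHMMHMHHHMH

Derivation:
LRU simulation (capacity=2):
  1. access jay: MISS. Cache (LRU->MRU): [jay]
  2. access apple: MISS. Cache (LRU->MRU): [jay apple]
  3. access jay: HIT. Cache (LRU->MRU): [apple jay]
  4. access apple: HIT. Cache (LRU->MRU): [jay apple]
  5. access cow: MISS, evict jay. Cache (LRU->MRU): [apple cow]
  6. access apple: HIT. Cache (LRU->MRU): [cow apple]
  7. access apple: HIT. Cache (LRU->MRU): [cow apple]
  8. access ant: MISS, evict cow. Cache (LRU->MRU): [apple ant]
  9. access ant: HIT. Cache (LRU->MRU): [apple ant]
  10. access apple: HIT. Cache (LRU->MRU): [ant apple]
  11. access ant: HIT. Cache (LRU->MRU): [apple ant]
  12. access cow: MISS, evict apple. Cache (LRU->MRU): [ant cow]
  13. access ant: HIT. Cache (LRU->MRU): [cow ant]
  14. access ant: HIT. Cache (LRU->MRU): [cow ant]
  15. access ant: HIT. Cache (LRU->MRU): [cow ant]
  16. access ant: HIT. Cache (LRU->MRU): [cow ant]
  17. access ant: HIT. Cache (LRU->MRU): [cow ant]
  18. access cow: HIT. Cache (LRU->MRU): [ant cow]
  19. access apple: MISS, evict ant. Cache (LRU->MRU): [cow apple]
  20. access ant: MISS, evict cow. Cache (LRU->MRU): [apple ant]
  21. access ant: HIT. Cache (LRU->MRU): [apple ant]
  22. access cow: MISS, evict apple. Cache (LRU->MRU): [ant cow]
  23. access ant: HIT. Cache (LRU->MRU): [cow ant]
  24. access cow: HIT. Cache (LRU->MRU): [ant cow]
  25. access ant: HIT. Cache (LRU->MRU): [cow ant]
  26. access apple: MISS, evict cow. Cache (LRU->MRU): [ant apple]
  27. access apple: HIT. Cache (LRU->MRU): [ant apple]
Total: 18 hits, 9 misses, 7 evictions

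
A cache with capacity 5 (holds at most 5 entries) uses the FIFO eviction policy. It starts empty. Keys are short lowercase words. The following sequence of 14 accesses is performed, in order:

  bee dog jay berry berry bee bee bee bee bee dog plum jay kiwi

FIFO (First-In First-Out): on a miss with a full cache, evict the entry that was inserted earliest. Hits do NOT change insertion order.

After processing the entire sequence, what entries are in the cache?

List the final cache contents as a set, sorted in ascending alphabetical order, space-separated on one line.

Answer: berry dog jay kiwi plum

Derivation:
FIFO simulation (capacity=5):
  1. access bee: MISS. Cache (old->new): [bee]
  2. access dog: MISS. Cache (old->new): [bee dog]
  3. access jay: MISS. Cache (old->new): [bee dog jay]
  4. access berry: MISS. Cache (old->new): [bee dog jay berry]
  5. access berry: HIT. Cache (old->new): [bee dog jay berry]
  6. access bee: HIT. Cache (old->new): [bee dog jay berry]
  7. access bee: HIT. Cache (old->new): [bee dog jay berry]
  8. access bee: HIT. Cache (old->new): [bee dog jay berry]
  9. access bee: HIT. Cache (old->new): [bee dog jay berry]
  10. access bee: HIT. Cache (old->new): [bee dog jay berry]
  11. access dog: HIT. Cache (old->new): [bee dog jay berry]
  12. access plum: MISS. Cache (old->new): [bee dog jay berry plum]
  13. access jay: HIT. Cache (old->new): [bee dog jay berry plum]
  14. access kiwi: MISS, evict bee. Cache (old->new): [dog jay berry plum kiwi]
Total: 8 hits, 6 misses, 1 evictions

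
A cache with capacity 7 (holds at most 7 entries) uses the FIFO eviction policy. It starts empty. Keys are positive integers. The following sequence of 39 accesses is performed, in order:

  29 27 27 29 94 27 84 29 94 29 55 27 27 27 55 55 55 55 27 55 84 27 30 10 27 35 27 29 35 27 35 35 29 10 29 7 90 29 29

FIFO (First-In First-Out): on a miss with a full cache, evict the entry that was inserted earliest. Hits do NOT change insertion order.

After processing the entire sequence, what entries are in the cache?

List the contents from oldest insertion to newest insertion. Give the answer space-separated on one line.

FIFO simulation (capacity=7):
  1. access 29: MISS. Cache (old->new): [29]
  2. access 27: MISS. Cache (old->new): [29 27]
  3. access 27: HIT. Cache (old->new): [29 27]
  4. access 29: HIT. Cache (old->new): [29 27]
  5. access 94: MISS. Cache (old->new): [29 27 94]
  6. access 27: HIT. Cache (old->new): [29 27 94]
  7. access 84: MISS. Cache (old->new): [29 27 94 84]
  8. access 29: HIT. Cache (old->new): [29 27 94 84]
  9. access 94: HIT. Cache (old->new): [29 27 94 84]
  10. access 29: HIT. Cache (old->new): [29 27 94 84]
  11. access 55: MISS. Cache (old->new): [29 27 94 84 55]
  12. access 27: HIT. Cache (old->new): [29 27 94 84 55]
  13. access 27: HIT. Cache (old->new): [29 27 94 84 55]
  14. access 27: HIT. Cache (old->new): [29 27 94 84 55]
  15. access 55: HIT. Cache (old->new): [29 27 94 84 55]
  16. access 55: HIT. Cache (old->new): [29 27 94 84 55]
  17. access 55: HIT. Cache (old->new): [29 27 94 84 55]
  18. access 55: HIT. Cache (old->new): [29 27 94 84 55]
  19. access 27: HIT. Cache (old->new): [29 27 94 84 55]
  20. access 55: HIT. Cache (old->new): [29 27 94 84 55]
  21. access 84: HIT. Cache (old->new): [29 27 94 84 55]
  22. access 27: HIT. Cache (old->new): [29 27 94 84 55]
  23. access 30: MISS. Cache (old->new): [29 27 94 84 55 30]
  24. access 10: MISS. Cache (old->new): [29 27 94 84 55 30 10]
  25. access 27: HIT. Cache (old->new): [29 27 94 84 55 30 10]
  26. access 35: MISS, evict 29. Cache (old->new): [27 94 84 55 30 10 35]
  27. access 27: HIT. Cache (old->new): [27 94 84 55 30 10 35]
  28. access 29: MISS, evict 27. Cache (old->new): [94 84 55 30 10 35 29]
  29. access 35: HIT. Cache (old->new): [94 84 55 30 10 35 29]
  30. access 27: MISS, evict 94. Cache (old->new): [84 55 30 10 35 29 27]
  31. access 35: HIT. Cache (old->new): [84 55 30 10 35 29 27]
  32. access 35: HIT. Cache (old->new): [84 55 30 10 35 29 27]
  33. access 29: HIT. Cache (old->new): [84 55 30 10 35 29 27]
  34. access 10: HIT. Cache (old->new): [84 55 30 10 35 29 27]
  35. access 29: HIT. Cache (old->new): [84 55 30 10 35 29 27]
  36. access 7: MISS, evict 84. Cache (old->new): [55 30 10 35 29 27 7]
  37. access 90: MISS, evict 55. Cache (old->new): [30 10 35 29 27 7 90]
  38. access 29: HIT. Cache (old->new): [30 10 35 29 27 7 90]
  39. access 29: HIT. Cache (old->new): [30 10 35 29 27 7 90]
Total: 27 hits, 12 misses, 5 evictions

Answer: 30 10 35 29 27 7 90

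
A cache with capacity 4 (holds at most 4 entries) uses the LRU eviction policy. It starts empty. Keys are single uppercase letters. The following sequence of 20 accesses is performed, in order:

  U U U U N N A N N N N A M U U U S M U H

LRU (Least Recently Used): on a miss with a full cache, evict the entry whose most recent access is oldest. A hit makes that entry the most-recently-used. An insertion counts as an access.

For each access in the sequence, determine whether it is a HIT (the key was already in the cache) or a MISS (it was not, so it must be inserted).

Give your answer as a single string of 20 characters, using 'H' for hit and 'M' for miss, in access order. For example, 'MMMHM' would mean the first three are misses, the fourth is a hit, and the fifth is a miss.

LRU simulation (capacity=4):
  1. access U: MISS. Cache (LRU->MRU): [U]
  2. access U: HIT. Cache (LRU->MRU): [U]
  3. access U: HIT. Cache (LRU->MRU): [U]
  4. access U: HIT. Cache (LRU->MRU): [U]
  5. access N: MISS. Cache (LRU->MRU): [U N]
  6. access N: HIT. Cache (LRU->MRU): [U N]
  7. access A: MISS. Cache (LRU->MRU): [U N A]
  8. access N: HIT. Cache (LRU->MRU): [U A N]
  9. access N: HIT. Cache (LRU->MRU): [U A N]
  10. access N: HIT. Cache (LRU->MRU): [U A N]
  11. access N: HIT. Cache (LRU->MRU): [U A N]
  12. access A: HIT. Cache (LRU->MRU): [U N A]
  13. access M: MISS. Cache (LRU->MRU): [U N A M]
  14. access U: HIT. Cache (LRU->MRU): [N A M U]
  15. access U: HIT. Cache (LRU->MRU): [N A M U]
  16. access U: HIT. Cache (LRU->MRU): [N A M U]
  17. access S: MISS, evict N. Cache (LRU->MRU): [A M U S]
  18. access M: HIT. Cache (LRU->MRU): [A U S M]
  19. access U: HIT. Cache (LRU->MRU): [A S M U]
  20. access H: MISS, evict A. Cache (LRU->MRU): [S M U H]
Total: 14 hits, 6 misses, 2 evictions

Answer: MHHHMHMHHHHHMHHHMHHM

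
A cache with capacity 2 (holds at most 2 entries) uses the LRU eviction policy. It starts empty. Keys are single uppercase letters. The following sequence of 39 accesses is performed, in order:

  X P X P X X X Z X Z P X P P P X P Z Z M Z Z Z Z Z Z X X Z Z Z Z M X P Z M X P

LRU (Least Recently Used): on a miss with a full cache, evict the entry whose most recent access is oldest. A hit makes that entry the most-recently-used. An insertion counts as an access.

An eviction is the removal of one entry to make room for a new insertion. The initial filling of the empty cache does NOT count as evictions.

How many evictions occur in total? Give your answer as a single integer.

LRU simulation (capacity=2):
  1. access X: MISS. Cache (LRU->MRU): [X]
  2. access P: MISS. Cache (LRU->MRU): [X P]
  3. access X: HIT. Cache (LRU->MRU): [P X]
  4. access P: HIT. Cache (LRU->MRU): [X P]
  5. access X: HIT. Cache (LRU->MRU): [P X]
  6. access X: HIT. Cache (LRU->MRU): [P X]
  7. access X: HIT. Cache (LRU->MRU): [P X]
  8. access Z: MISS, evict P. Cache (LRU->MRU): [X Z]
  9. access X: HIT. Cache (LRU->MRU): [Z X]
  10. access Z: HIT. Cache (LRU->MRU): [X Z]
  11. access P: MISS, evict X. Cache (LRU->MRU): [Z P]
  12. access X: MISS, evict Z. Cache (LRU->MRU): [P X]
  13. access P: HIT. Cache (LRU->MRU): [X P]
  14. access P: HIT. Cache (LRU->MRU): [X P]
  15. access P: HIT. Cache (LRU->MRU): [X P]
  16. access X: HIT. Cache (LRU->MRU): [P X]
  17. access P: HIT. Cache (LRU->MRU): [X P]
  18. access Z: MISS, evict X. Cache (LRU->MRU): [P Z]
  19. access Z: HIT. Cache (LRU->MRU): [P Z]
  20. access M: MISS, evict P. Cache (LRU->MRU): [Z M]
  21. access Z: HIT. Cache (LRU->MRU): [M Z]
  22. access Z: HIT. Cache (LRU->MRU): [M Z]
  23. access Z: HIT. Cache (LRU->MRU): [M Z]
  24. access Z: HIT. Cache (LRU->MRU): [M Z]
  25. access Z: HIT. Cache (LRU->MRU): [M Z]
  26. access Z: HIT. Cache (LRU->MRU): [M Z]
  27. access X: MISS, evict M. Cache (LRU->MRU): [Z X]
  28. access X: HIT. Cache (LRU->MRU): [Z X]
  29. access Z: HIT. Cache (LRU->MRU): [X Z]
  30. access Z: HIT. Cache (LRU->MRU): [X Z]
  31. access Z: HIT. Cache (LRU->MRU): [X Z]
  32. access Z: HIT. Cache (LRU->MRU): [X Z]
  33. access M: MISS, evict X. Cache (LRU->MRU): [Z M]
  34. access X: MISS, evict Z. Cache (LRU->MRU): [M X]
  35. access P: MISS, evict M. Cache (LRU->MRU): [X P]
  36. access Z: MISS, evict X. Cache (LRU->MRU): [P Z]
  37. access M: MISS, evict P. Cache (LRU->MRU): [Z M]
  38. access X: MISS, evict Z. Cache (LRU->MRU): [M X]
  39. access P: MISS, evict M. Cache (LRU->MRU): [X P]
Total: 24 hits, 15 misses, 13 evictions

Answer: 13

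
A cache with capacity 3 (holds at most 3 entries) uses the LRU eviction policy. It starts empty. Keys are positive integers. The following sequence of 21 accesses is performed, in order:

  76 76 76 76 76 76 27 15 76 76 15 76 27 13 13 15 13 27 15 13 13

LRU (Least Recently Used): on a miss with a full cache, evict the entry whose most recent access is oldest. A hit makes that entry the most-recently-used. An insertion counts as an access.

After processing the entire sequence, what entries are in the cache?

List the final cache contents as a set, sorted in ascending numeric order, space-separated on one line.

Answer: 13 15 27

Derivation:
LRU simulation (capacity=3):
  1. access 76: MISS. Cache (LRU->MRU): [76]
  2. access 76: HIT. Cache (LRU->MRU): [76]
  3. access 76: HIT. Cache (LRU->MRU): [76]
  4. access 76: HIT. Cache (LRU->MRU): [76]
  5. access 76: HIT. Cache (LRU->MRU): [76]
  6. access 76: HIT. Cache (LRU->MRU): [76]
  7. access 27: MISS. Cache (LRU->MRU): [76 27]
  8. access 15: MISS. Cache (LRU->MRU): [76 27 15]
  9. access 76: HIT. Cache (LRU->MRU): [27 15 76]
  10. access 76: HIT. Cache (LRU->MRU): [27 15 76]
  11. access 15: HIT. Cache (LRU->MRU): [27 76 15]
  12. access 76: HIT. Cache (LRU->MRU): [27 15 76]
  13. access 27: HIT. Cache (LRU->MRU): [15 76 27]
  14. access 13: MISS, evict 15. Cache (LRU->MRU): [76 27 13]
  15. access 13: HIT. Cache (LRU->MRU): [76 27 13]
  16. access 15: MISS, evict 76. Cache (LRU->MRU): [27 13 15]
  17. access 13: HIT. Cache (LRU->MRU): [27 15 13]
  18. access 27: HIT. Cache (LRU->MRU): [15 13 27]
  19. access 15: HIT. Cache (LRU->MRU): [13 27 15]
  20. access 13: HIT. Cache (LRU->MRU): [27 15 13]
  21. access 13: HIT. Cache (LRU->MRU): [27 15 13]
Total: 16 hits, 5 misses, 2 evictions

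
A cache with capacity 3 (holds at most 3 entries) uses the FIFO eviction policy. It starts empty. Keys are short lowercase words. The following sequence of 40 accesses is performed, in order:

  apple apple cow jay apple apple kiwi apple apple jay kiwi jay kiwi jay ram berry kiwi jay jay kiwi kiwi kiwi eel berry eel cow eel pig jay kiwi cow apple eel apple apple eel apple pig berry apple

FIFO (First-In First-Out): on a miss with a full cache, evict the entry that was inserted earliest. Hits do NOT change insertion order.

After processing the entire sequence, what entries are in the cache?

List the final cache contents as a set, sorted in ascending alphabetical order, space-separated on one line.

FIFO simulation (capacity=3):
  1. access apple: MISS. Cache (old->new): [apple]
  2. access apple: HIT. Cache (old->new): [apple]
  3. access cow: MISS. Cache (old->new): [apple cow]
  4. access jay: MISS. Cache (old->new): [apple cow jay]
  5. access apple: HIT. Cache (old->new): [apple cow jay]
  6. access apple: HIT. Cache (old->new): [apple cow jay]
  7. access kiwi: MISS, evict apple. Cache (old->new): [cow jay kiwi]
  8. access apple: MISS, evict cow. Cache (old->new): [jay kiwi apple]
  9. access apple: HIT. Cache (old->new): [jay kiwi apple]
  10. access jay: HIT. Cache (old->new): [jay kiwi apple]
  11. access kiwi: HIT. Cache (old->new): [jay kiwi apple]
  12. access jay: HIT. Cache (old->new): [jay kiwi apple]
  13. access kiwi: HIT. Cache (old->new): [jay kiwi apple]
  14. access jay: HIT. Cache (old->new): [jay kiwi apple]
  15. access ram: MISS, evict jay. Cache (old->new): [kiwi apple ram]
  16. access berry: MISS, evict kiwi. Cache (old->new): [apple ram berry]
  17. access kiwi: MISS, evict apple. Cache (old->new): [ram berry kiwi]
  18. access jay: MISS, evict ram. Cache (old->new): [berry kiwi jay]
  19. access jay: HIT. Cache (old->new): [berry kiwi jay]
  20. access kiwi: HIT. Cache (old->new): [berry kiwi jay]
  21. access kiwi: HIT. Cache (old->new): [berry kiwi jay]
  22. access kiwi: HIT. Cache (old->new): [berry kiwi jay]
  23. access eel: MISS, evict berry. Cache (old->new): [kiwi jay eel]
  24. access berry: MISS, evict kiwi. Cache (old->new): [jay eel berry]
  25. access eel: HIT. Cache (old->new): [jay eel berry]
  26. access cow: MISS, evict jay. Cache (old->new): [eel berry cow]
  27. access eel: HIT. Cache (old->new): [eel berry cow]
  28. access pig: MISS, evict eel. Cache (old->new): [berry cow pig]
  29. access jay: MISS, evict berry. Cache (old->new): [cow pig jay]
  30. access kiwi: MISS, evict cow. Cache (old->new): [pig jay kiwi]
  31. access cow: MISS, evict pig. Cache (old->new): [jay kiwi cow]
  32. access apple: MISS, evict jay. Cache (old->new): [kiwi cow apple]
  33. access eel: MISS, evict kiwi. Cache (old->new): [cow apple eel]
  34. access apple: HIT. Cache (old->new): [cow apple eel]
  35. access apple: HIT. Cache (old->new): [cow apple eel]
  36. access eel: HIT. Cache (old->new): [cow apple eel]
  37. access apple: HIT. Cache (old->new): [cow apple eel]
  38. access pig: MISS, evict cow. Cache (old->new): [apple eel pig]
  39. access berry: MISS, evict apple. Cache (old->new): [eel pig berry]
  40. access apple: MISS, evict eel. Cache (old->new): [pig berry apple]
Total: 19 hits, 21 misses, 18 evictions

Answer: apple berry pig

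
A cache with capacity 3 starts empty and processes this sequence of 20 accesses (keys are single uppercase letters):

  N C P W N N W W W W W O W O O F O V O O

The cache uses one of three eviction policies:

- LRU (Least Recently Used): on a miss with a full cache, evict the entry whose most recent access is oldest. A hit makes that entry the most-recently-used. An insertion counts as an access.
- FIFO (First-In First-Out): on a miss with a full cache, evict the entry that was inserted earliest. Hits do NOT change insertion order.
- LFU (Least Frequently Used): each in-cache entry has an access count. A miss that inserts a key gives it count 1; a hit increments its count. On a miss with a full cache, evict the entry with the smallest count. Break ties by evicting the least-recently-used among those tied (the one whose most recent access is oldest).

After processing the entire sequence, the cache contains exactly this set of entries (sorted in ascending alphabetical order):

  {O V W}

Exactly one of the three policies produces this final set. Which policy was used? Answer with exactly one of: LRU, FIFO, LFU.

Answer: LFU

Derivation:
Simulating under each policy and comparing final sets:
  LRU: final set = {F O V} -> differs
  FIFO: final set = {F O V} -> differs
  LFU: final set = {O V W} -> MATCHES target
Only LFU produces the target set.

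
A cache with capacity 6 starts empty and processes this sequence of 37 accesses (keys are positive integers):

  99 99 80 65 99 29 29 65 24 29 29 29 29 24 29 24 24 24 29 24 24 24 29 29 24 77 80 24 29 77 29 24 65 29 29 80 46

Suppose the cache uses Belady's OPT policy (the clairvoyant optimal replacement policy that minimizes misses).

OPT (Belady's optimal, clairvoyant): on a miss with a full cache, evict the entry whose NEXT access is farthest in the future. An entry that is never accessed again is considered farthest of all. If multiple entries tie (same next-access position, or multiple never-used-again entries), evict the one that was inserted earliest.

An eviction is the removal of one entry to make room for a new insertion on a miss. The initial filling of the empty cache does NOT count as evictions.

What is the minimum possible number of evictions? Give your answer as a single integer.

OPT (Belady) simulation (capacity=6):
  1. access 99: MISS. Cache: [99]
  2. access 99: HIT. Next use of 99: step 5. Cache: [99]
  3. access 80: MISS. Cache: [99 80]
  4. access 65: MISS. Cache: [99 80 65]
  5. access 99: HIT. Next use of 99: never. Cache: [99 80 65]
  6. access 29: MISS. Cache: [99 80 65 29]
  7. access 29: HIT. Next use of 29: step 10. Cache: [99 80 65 29]
  8. access 65: HIT. Next use of 65: step 33. Cache: [99 80 65 29]
  9. access 24: MISS. Cache: [99 80 65 29 24]
  10. access 29: HIT. Next use of 29: step 11. Cache: [99 80 65 29 24]
  11. access 29: HIT. Next use of 29: step 12. Cache: [99 80 65 29 24]
  12. access 29: HIT. Next use of 29: step 13. Cache: [99 80 65 29 24]
  13. access 29: HIT. Next use of 29: step 15. Cache: [99 80 65 29 24]
  14. access 24: HIT. Next use of 24: step 16. Cache: [99 80 65 29 24]
  15. access 29: HIT. Next use of 29: step 19. Cache: [99 80 65 29 24]
  16. access 24: HIT. Next use of 24: step 17. Cache: [99 80 65 29 24]
  17. access 24: HIT. Next use of 24: step 18. Cache: [99 80 65 29 24]
  18. access 24: HIT. Next use of 24: step 20. Cache: [99 80 65 29 24]
  19. access 29: HIT. Next use of 29: step 23. Cache: [99 80 65 29 24]
  20. access 24: HIT. Next use of 24: step 21. Cache: [99 80 65 29 24]
  21. access 24: HIT. Next use of 24: step 22. Cache: [99 80 65 29 24]
  22. access 24: HIT. Next use of 24: step 25. Cache: [99 80 65 29 24]
  23. access 29: HIT. Next use of 29: step 24. Cache: [99 80 65 29 24]
  24. access 29: HIT. Next use of 29: step 29. Cache: [99 80 65 29 24]
  25. access 24: HIT. Next use of 24: step 28. Cache: [99 80 65 29 24]
  26. access 77: MISS. Cache: [99 80 65 29 24 77]
  27. access 80: HIT. Next use of 80: step 36. Cache: [99 80 65 29 24 77]
  28. access 24: HIT. Next use of 24: step 32. Cache: [99 80 65 29 24 77]
  29. access 29: HIT. Next use of 29: step 31. Cache: [99 80 65 29 24 77]
  30. access 77: HIT. Next use of 77: never. Cache: [99 80 65 29 24 77]
  31. access 29: HIT. Next use of 29: step 34. Cache: [99 80 65 29 24 77]
  32. access 24: HIT. Next use of 24: never. Cache: [99 80 65 29 24 77]
  33. access 65: HIT. Next use of 65: never. Cache: [99 80 65 29 24 77]
  34. access 29: HIT. Next use of 29: step 35. Cache: [99 80 65 29 24 77]
  35. access 29: HIT. Next use of 29: never. Cache: [99 80 65 29 24 77]
  36. access 80: HIT. Next use of 80: never. Cache: [99 80 65 29 24 77]
  37. access 46: MISS, evict 99 (next use: never). Cache: [80 65 29 24 77 46]
Total: 30 hits, 7 misses, 1 evictions

Answer: 1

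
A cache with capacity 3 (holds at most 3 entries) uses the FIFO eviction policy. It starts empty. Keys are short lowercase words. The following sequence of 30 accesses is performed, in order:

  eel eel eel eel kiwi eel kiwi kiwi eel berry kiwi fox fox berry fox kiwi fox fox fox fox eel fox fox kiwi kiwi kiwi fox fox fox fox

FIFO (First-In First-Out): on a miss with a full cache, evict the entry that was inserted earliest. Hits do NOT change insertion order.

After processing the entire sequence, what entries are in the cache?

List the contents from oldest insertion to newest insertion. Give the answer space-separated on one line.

Answer: fox eel kiwi

Derivation:
FIFO simulation (capacity=3):
  1. access eel: MISS. Cache (old->new): [eel]
  2. access eel: HIT. Cache (old->new): [eel]
  3. access eel: HIT. Cache (old->new): [eel]
  4. access eel: HIT. Cache (old->new): [eel]
  5. access kiwi: MISS. Cache (old->new): [eel kiwi]
  6. access eel: HIT. Cache (old->new): [eel kiwi]
  7. access kiwi: HIT. Cache (old->new): [eel kiwi]
  8. access kiwi: HIT. Cache (old->new): [eel kiwi]
  9. access eel: HIT. Cache (old->new): [eel kiwi]
  10. access berry: MISS. Cache (old->new): [eel kiwi berry]
  11. access kiwi: HIT. Cache (old->new): [eel kiwi berry]
  12. access fox: MISS, evict eel. Cache (old->new): [kiwi berry fox]
  13. access fox: HIT. Cache (old->new): [kiwi berry fox]
  14. access berry: HIT. Cache (old->new): [kiwi berry fox]
  15. access fox: HIT. Cache (old->new): [kiwi berry fox]
  16. access kiwi: HIT. Cache (old->new): [kiwi berry fox]
  17. access fox: HIT. Cache (old->new): [kiwi berry fox]
  18. access fox: HIT. Cache (old->new): [kiwi berry fox]
  19. access fox: HIT. Cache (old->new): [kiwi berry fox]
  20. access fox: HIT. Cache (old->new): [kiwi berry fox]
  21. access eel: MISS, evict kiwi. Cache (old->new): [berry fox eel]
  22. access fox: HIT. Cache (old->new): [berry fox eel]
  23. access fox: HIT. Cache (old->new): [berry fox eel]
  24. access kiwi: MISS, evict berry. Cache (old->new): [fox eel kiwi]
  25. access kiwi: HIT. Cache (old->new): [fox eel kiwi]
  26. access kiwi: HIT. Cache (old->new): [fox eel kiwi]
  27. access fox: HIT. Cache (old->new): [fox eel kiwi]
  28. access fox: HIT. Cache (old->new): [fox eel kiwi]
  29. access fox: HIT. Cache (old->new): [fox eel kiwi]
  30. access fox: HIT. Cache (old->new): [fox eel kiwi]
Total: 24 hits, 6 misses, 3 evictions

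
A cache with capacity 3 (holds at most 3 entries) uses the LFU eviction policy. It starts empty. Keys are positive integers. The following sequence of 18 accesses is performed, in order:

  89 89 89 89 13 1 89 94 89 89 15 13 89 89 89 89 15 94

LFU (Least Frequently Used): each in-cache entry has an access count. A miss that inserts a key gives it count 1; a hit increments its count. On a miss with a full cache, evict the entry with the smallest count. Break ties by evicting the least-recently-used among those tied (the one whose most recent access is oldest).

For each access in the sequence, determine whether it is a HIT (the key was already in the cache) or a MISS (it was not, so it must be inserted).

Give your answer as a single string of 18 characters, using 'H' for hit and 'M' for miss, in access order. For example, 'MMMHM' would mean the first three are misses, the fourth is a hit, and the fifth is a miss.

Answer: MHHHMMHMHHMMHHHHHM

Derivation:
LFU simulation (capacity=3):
  1. access 89: MISS. Cache: [89(c=1)]
  2. access 89: HIT, count now 2. Cache: [89(c=2)]
  3. access 89: HIT, count now 3. Cache: [89(c=3)]
  4. access 89: HIT, count now 4. Cache: [89(c=4)]
  5. access 13: MISS. Cache: [13(c=1) 89(c=4)]
  6. access 1: MISS. Cache: [13(c=1) 1(c=1) 89(c=4)]
  7. access 89: HIT, count now 5. Cache: [13(c=1) 1(c=1) 89(c=5)]
  8. access 94: MISS, evict 13(c=1). Cache: [1(c=1) 94(c=1) 89(c=5)]
  9. access 89: HIT, count now 6. Cache: [1(c=1) 94(c=1) 89(c=6)]
  10. access 89: HIT, count now 7. Cache: [1(c=1) 94(c=1) 89(c=7)]
  11. access 15: MISS, evict 1(c=1). Cache: [94(c=1) 15(c=1) 89(c=7)]
  12. access 13: MISS, evict 94(c=1). Cache: [15(c=1) 13(c=1) 89(c=7)]
  13. access 89: HIT, count now 8. Cache: [15(c=1) 13(c=1) 89(c=8)]
  14. access 89: HIT, count now 9. Cache: [15(c=1) 13(c=1) 89(c=9)]
  15. access 89: HIT, count now 10. Cache: [15(c=1) 13(c=1) 89(c=10)]
  16. access 89: HIT, count now 11. Cache: [15(c=1) 13(c=1) 89(c=11)]
  17. access 15: HIT, count now 2. Cache: [13(c=1) 15(c=2) 89(c=11)]
  18. access 94: MISS, evict 13(c=1). Cache: [94(c=1) 15(c=2) 89(c=11)]
Total: 11 hits, 7 misses, 4 evictions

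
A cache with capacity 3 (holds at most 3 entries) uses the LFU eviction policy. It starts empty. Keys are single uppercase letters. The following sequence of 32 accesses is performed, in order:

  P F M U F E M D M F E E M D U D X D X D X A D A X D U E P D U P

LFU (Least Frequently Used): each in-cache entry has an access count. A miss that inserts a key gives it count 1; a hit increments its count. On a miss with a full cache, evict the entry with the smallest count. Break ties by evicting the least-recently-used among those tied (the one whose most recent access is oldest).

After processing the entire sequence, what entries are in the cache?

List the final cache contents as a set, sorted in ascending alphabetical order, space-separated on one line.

Answer: F M P

Derivation:
LFU simulation (capacity=3):
  1. access P: MISS. Cache: [P(c=1)]
  2. access F: MISS. Cache: [P(c=1) F(c=1)]
  3. access M: MISS. Cache: [P(c=1) F(c=1) M(c=1)]
  4. access U: MISS, evict P(c=1). Cache: [F(c=1) M(c=1) U(c=1)]
  5. access F: HIT, count now 2. Cache: [M(c=1) U(c=1) F(c=2)]
  6. access E: MISS, evict M(c=1). Cache: [U(c=1) E(c=1) F(c=2)]
  7. access M: MISS, evict U(c=1). Cache: [E(c=1) M(c=1) F(c=2)]
  8. access D: MISS, evict E(c=1). Cache: [M(c=1) D(c=1) F(c=2)]
  9. access M: HIT, count now 2. Cache: [D(c=1) F(c=2) M(c=2)]
  10. access F: HIT, count now 3. Cache: [D(c=1) M(c=2) F(c=3)]
  11. access E: MISS, evict D(c=1). Cache: [E(c=1) M(c=2) F(c=3)]
  12. access E: HIT, count now 2. Cache: [M(c=2) E(c=2) F(c=3)]
  13. access M: HIT, count now 3. Cache: [E(c=2) F(c=3) M(c=3)]
  14. access D: MISS, evict E(c=2). Cache: [D(c=1) F(c=3) M(c=3)]
  15. access U: MISS, evict D(c=1). Cache: [U(c=1) F(c=3) M(c=3)]
  16. access D: MISS, evict U(c=1). Cache: [D(c=1) F(c=3) M(c=3)]
  17. access X: MISS, evict D(c=1). Cache: [X(c=1) F(c=3) M(c=3)]
  18. access D: MISS, evict X(c=1). Cache: [D(c=1) F(c=3) M(c=3)]
  19. access X: MISS, evict D(c=1). Cache: [X(c=1) F(c=3) M(c=3)]
  20. access D: MISS, evict X(c=1). Cache: [D(c=1) F(c=3) M(c=3)]
  21. access X: MISS, evict D(c=1). Cache: [X(c=1) F(c=3) M(c=3)]
  22. access A: MISS, evict X(c=1). Cache: [A(c=1) F(c=3) M(c=3)]
  23. access D: MISS, evict A(c=1). Cache: [D(c=1) F(c=3) M(c=3)]
  24. access A: MISS, evict D(c=1). Cache: [A(c=1) F(c=3) M(c=3)]
  25. access X: MISS, evict A(c=1). Cache: [X(c=1) F(c=3) M(c=3)]
  26. access D: MISS, evict X(c=1). Cache: [D(c=1) F(c=3) M(c=3)]
  27. access U: MISS, evict D(c=1). Cache: [U(c=1) F(c=3) M(c=3)]
  28. access E: MISS, evict U(c=1). Cache: [E(c=1) F(c=3) M(c=3)]
  29. access P: MISS, evict E(c=1). Cache: [P(c=1) F(c=3) M(c=3)]
  30. access D: MISS, evict P(c=1). Cache: [D(c=1) F(c=3) M(c=3)]
  31. access U: MISS, evict D(c=1). Cache: [U(c=1) F(c=3) M(c=3)]
  32. access P: MISS, evict U(c=1). Cache: [P(c=1) F(c=3) M(c=3)]
Total: 5 hits, 27 misses, 24 evictions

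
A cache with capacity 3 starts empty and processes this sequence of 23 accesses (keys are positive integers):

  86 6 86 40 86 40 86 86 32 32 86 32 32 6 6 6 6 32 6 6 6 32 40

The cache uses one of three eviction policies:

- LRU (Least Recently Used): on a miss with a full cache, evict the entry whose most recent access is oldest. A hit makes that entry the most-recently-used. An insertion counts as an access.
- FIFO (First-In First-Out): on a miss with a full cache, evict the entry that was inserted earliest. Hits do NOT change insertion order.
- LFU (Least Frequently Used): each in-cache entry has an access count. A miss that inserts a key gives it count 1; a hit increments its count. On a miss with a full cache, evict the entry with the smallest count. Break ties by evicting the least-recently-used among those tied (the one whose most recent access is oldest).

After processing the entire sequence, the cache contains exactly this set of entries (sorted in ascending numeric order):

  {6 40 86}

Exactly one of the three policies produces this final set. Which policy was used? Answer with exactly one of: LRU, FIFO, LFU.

Answer: FIFO

Derivation:
Simulating under each policy and comparing final sets:
  LRU: final set = {6 32 40} -> differs
  FIFO: final set = {6 40 86} -> MATCHES target
  LFU: final set = {6 32 40} -> differs
Only FIFO produces the target set.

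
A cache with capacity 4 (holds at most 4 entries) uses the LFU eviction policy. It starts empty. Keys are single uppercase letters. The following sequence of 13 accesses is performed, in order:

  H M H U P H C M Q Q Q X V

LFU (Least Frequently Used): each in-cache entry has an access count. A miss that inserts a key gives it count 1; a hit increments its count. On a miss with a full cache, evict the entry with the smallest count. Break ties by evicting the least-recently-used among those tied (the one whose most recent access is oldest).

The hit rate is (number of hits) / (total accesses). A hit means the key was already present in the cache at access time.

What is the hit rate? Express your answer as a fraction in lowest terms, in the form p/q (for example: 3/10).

Answer: 4/13

Derivation:
LFU simulation (capacity=4):
  1. access H: MISS. Cache: [H(c=1)]
  2. access M: MISS. Cache: [H(c=1) M(c=1)]
  3. access H: HIT, count now 2. Cache: [M(c=1) H(c=2)]
  4. access U: MISS. Cache: [M(c=1) U(c=1) H(c=2)]
  5. access P: MISS. Cache: [M(c=1) U(c=1) P(c=1) H(c=2)]
  6. access H: HIT, count now 3. Cache: [M(c=1) U(c=1) P(c=1) H(c=3)]
  7. access C: MISS, evict M(c=1). Cache: [U(c=1) P(c=1) C(c=1) H(c=3)]
  8. access M: MISS, evict U(c=1). Cache: [P(c=1) C(c=1) M(c=1) H(c=3)]
  9. access Q: MISS, evict P(c=1). Cache: [C(c=1) M(c=1) Q(c=1) H(c=3)]
  10. access Q: HIT, count now 2. Cache: [C(c=1) M(c=1) Q(c=2) H(c=3)]
  11. access Q: HIT, count now 3. Cache: [C(c=1) M(c=1) H(c=3) Q(c=3)]
  12. access X: MISS, evict C(c=1). Cache: [M(c=1) X(c=1) H(c=3) Q(c=3)]
  13. access V: MISS, evict M(c=1). Cache: [X(c=1) V(c=1) H(c=3) Q(c=3)]
Total: 4 hits, 9 misses, 5 evictions

Hit rate = 4/13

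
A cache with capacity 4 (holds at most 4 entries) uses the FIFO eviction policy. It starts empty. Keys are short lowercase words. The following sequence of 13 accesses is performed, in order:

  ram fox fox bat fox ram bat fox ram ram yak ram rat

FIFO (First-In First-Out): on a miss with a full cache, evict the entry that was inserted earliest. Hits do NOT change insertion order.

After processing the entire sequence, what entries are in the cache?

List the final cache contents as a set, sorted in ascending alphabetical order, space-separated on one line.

Answer: bat fox rat yak

Derivation:
FIFO simulation (capacity=4):
  1. access ram: MISS. Cache (old->new): [ram]
  2. access fox: MISS. Cache (old->new): [ram fox]
  3. access fox: HIT. Cache (old->new): [ram fox]
  4. access bat: MISS. Cache (old->new): [ram fox bat]
  5. access fox: HIT. Cache (old->new): [ram fox bat]
  6. access ram: HIT. Cache (old->new): [ram fox bat]
  7. access bat: HIT. Cache (old->new): [ram fox bat]
  8. access fox: HIT. Cache (old->new): [ram fox bat]
  9. access ram: HIT. Cache (old->new): [ram fox bat]
  10. access ram: HIT. Cache (old->new): [ram fox bat]
  11. access yak: MISS. Cache (old->new): [ram fox bat yak]
  12. access ram: HIT. Cache (old->new): [ram fox bat yak]
  13. access rat: MISS, evict ram. Cache (old->new): [fox bat yak rat]
Total: 8 hits, 5 misses, 1 evictions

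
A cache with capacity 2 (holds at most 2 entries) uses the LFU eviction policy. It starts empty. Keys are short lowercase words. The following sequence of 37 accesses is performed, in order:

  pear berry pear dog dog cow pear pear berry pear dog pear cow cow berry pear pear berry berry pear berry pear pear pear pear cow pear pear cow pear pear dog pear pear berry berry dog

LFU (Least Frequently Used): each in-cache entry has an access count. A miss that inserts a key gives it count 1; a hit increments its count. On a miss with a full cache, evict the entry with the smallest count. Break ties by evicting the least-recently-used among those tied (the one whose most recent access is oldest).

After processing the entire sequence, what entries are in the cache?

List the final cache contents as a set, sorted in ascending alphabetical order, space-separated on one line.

Answer: dog pear

Derivation:
LFU simulation (capacity=2):
  1. access pear: MISS. Cache: [pear(c=1)]
  2. access berry: MISS. Cache: [pear(c=1) berry(c=1)]
  3. access pear: HIT, count now 2. Cache: [berry(c=1) pear(c=2)]
  4. access dog: MISS, evict berry(c=1). Cache: [dog(c=1) pear(c=2)]
  5. access dog: HIT, count now 2. Cache: [pear(c=2) dog(c=2)]
  6. access cow: MISS, evict pear(c=2). Cache: [cow(c=1) dog(c=2)]
  7. access pear: MISS, evict cow(c=1). Cache: [pear(c=1) dog(c=2)]
  8. access pear: HIT, count now 2. Cache: [dog(c=2) pear(c=2)]
  9. access berry: MISS, evict dog(c=2). Cache: [berry(c=1) pear(c=2)]
  10. access pear: HIT, count now 3. Cache: [berry(c=1) pear(c=3)]
  11. access dog: MISS, evict berry(c=1). Cache: [dog(c=1) pear(c=3)]
  12. access pear: HIT, count now 4. Cache: [dog(c=1) pear(c=4)]
  13. access cow: MISS, evict dog(c=1). Cache: [cow(c=1) pear(c=4)]
  14. access cow: HIT, count now 2. Cache: [cow(c=2) pear(c=4)]
  15. access berry: MISS, evict cow(c=2). Cache: [berry(c=1) pear(c=4)]
  16. access pear: HIT, count now 5. Cache: [berry(c=1) pear(c=5)]
  17. access pear: HIT, count now 6. Cache: [berry(c=1) pear(c=6)]
  18. access berry: HIT, count now 2. Cache: [berry(c=2) pear(c=6)]
  19. access berry: HIT, count now 3. Cache: [berry(c=3) pear(c=6)]
  20. access pear: HIT, count now 7. Cache: [berry(c=3) pear(c=7)]
  21. access berry: HIT, count now 4. Cache: [berry(c=4) pear(c=7)]
  22. access pear: HIT, count now 8. Cache: [berry(c=4) pear(c=8)]
  23. access pear: HIT, count now 9. Cache: [berry(c=4) pear(c=9)]
  24. access pear: HIT, count now 10. Cache: [berry(c=4) pear(c=10)]
  25. access pear: HIT, count now 11. Cache: [berry(c=4) pear(c=11)]
  26. access cow: MISS, evict berry(c=4). Cache: [cow(c=1) pear(c=11)]
  27. access pear: HIT, count now 12. Cache: [cow(c=1) pear(c=12)]
  28. access pear: HIT, count now 13. Cache: [cow(c=1) pear(c=13)]
  29. access cow: HIT, count now 2. Cache: [cow(c=2) pear(c=13)]
  30. access pear: HIT, count now 14. Cache: [cow(c=2) pear(c=14)]
  31. access pear: HIT, count now 15. Cache: [cow(c=2) pear(c=15)]
  32. access dog: MISS, evict cow(c=2). Cache: [dog(c=1) pear(c=15)]
  33. access pear: HIT, count now 16. Cache: [dog(c=1) pear(c=16)]
  34. access pear: HIT, count now 17. Cache: [dog(c=1) pear(c=17)]
  35. access berry: MISS, evict dog(c=1). Cache: [berry(c=1) pear(c=17)]
  36. access berry: HIT, count now 2. Cache: [berry(c=2) pear(c=17)]
  37. access dog: MISS, evict berry(c=2). Cache: [dog(c=1) pear(c=17)]
Total: 24 hits, 13 misses, 11 evictions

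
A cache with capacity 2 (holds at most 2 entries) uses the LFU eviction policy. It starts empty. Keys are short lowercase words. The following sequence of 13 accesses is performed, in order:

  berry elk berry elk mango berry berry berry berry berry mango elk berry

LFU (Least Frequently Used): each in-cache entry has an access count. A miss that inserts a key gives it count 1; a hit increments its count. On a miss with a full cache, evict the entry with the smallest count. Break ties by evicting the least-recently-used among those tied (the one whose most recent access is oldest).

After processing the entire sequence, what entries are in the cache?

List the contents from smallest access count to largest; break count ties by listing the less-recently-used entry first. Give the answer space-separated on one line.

Answer: elk berry

Derivation:
LFU simulation (capacity=2):
  1. access berry: MISS. Cache: [berry(c=1)]
  2. access elk: MISS. Cache: [berry(c=1) elk(c=1)]
  3. access berry: HIT, count now 2. Cache: [elk(c=1) berry(c=2)]
  4. access elk: HIT, count now 2. Cache: [berry(c=2) elk(c=2)]
  5. access mango: MISS, evict berry(c=2). Cache: [mango(c=1) elk(c=2)]
  6. access berry: MISS, evict mango(c=1). Cache: [berry(c=1) elk(c=2)]
  7. access berry: HIT, count now 2. Cache: [elk(c=2) berry(c=2)]
  8. access berry: HIT, count now 3. Cache: [elk(c=2) berry(c=3)]
  9. access berry: HIT, count now 4. Cache: [elk(c=2) berry(c=4)]
  10. access berry: HIT, count now 5. Cache: [elk(c=2) berry(c=5)]
  11. access mango: MISS, evict elk(c=2). Cache: [mango(c=1) berry(c=5)]
  12. access elk: MISS, evict mango(c=1). Cache: [elk(c=1) berry(c=5)]
  13. access berry: HIT, count now 6. Cache: [elk(c=1) berry(c=6)]
Total: 7 hits, 6 misses, 4 evictions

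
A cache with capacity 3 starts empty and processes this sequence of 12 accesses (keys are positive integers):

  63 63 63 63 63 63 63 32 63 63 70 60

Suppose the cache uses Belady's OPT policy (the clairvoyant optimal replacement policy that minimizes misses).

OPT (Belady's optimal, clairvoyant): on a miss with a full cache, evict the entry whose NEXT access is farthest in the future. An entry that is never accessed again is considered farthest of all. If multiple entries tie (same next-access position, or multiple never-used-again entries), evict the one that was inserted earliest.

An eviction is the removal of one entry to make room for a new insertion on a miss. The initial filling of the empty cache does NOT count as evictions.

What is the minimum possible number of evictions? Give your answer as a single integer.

OPT (Belady) simulation (capacity=3):
  1. access 63: MISS. Cache: [63]
  2. access 63: HIT. Next use of 63: step 3. Cache: [63]
  3. access 63: HIT. Next use of 63: step 4. Cache: [63]
  4. access 63: HIT. Next use of 63: step 5. Cache: [63]
  5. access 63: HIT. Next use of 63: step 6. Cache: [63]
  6. access 63: HIT. Next use of 63: step 7. Cache: [63]
  7. access 63: HIT. Next use of 63: step 9. Cache: [63]
  8. access 32: MISS. Cache: [63 32]
  9. access 63: HIT. Next use of 63: step 10. Cache: [63 32]
  10. access 63: HIT. Next use of 63: never. Cache: [63 32]
  11. access 70: MISS. Cache: [63 32 70]
  12. access 60: MISS, evict 63 (next use: never). Cache: [32 70 60]
Total: 8 hits, 4 misses, 1 evictions

Answer: 1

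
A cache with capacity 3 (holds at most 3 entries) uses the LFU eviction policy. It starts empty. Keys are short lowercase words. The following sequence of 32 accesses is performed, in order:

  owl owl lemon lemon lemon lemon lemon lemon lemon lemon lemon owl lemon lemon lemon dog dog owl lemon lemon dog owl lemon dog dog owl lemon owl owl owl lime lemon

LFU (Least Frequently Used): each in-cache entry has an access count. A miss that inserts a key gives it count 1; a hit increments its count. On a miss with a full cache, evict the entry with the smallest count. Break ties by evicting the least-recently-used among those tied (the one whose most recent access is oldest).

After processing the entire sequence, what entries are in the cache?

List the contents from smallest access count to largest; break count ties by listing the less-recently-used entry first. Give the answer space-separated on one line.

LFU simulation (capacity=3):
  1. access owl: MISS. Cache: [owl(c=1)]
  2. access owl: HIT, count now 2. Cache: [owl(c=2)]
  3. access lemon: MISS. Cache: [lemon(c=1) owl(c=2)]
  4. access lemon: HIT, count now 2. Cache: [owl(c=2) lemon(c=2)]
  5. access lemon: HIT, count now 3. Cache: [owl(c=2) lemon(c=3)]
  6. access lemon: HIT, count now 4. Cache: [owl(c=2) lemon(c=4)]
  7. access lemon: HIT, count now 5. Cache: [owl(c=2) lemon(c=5)]
  8. access lemon: HIT, count now 6. Cache: [owl(c=2) lemon(c=6)]
  9. access lemon: HIT, count now 7. Cache: [owl(c=2) lemon(c=7)]
  10. access lemon: HIT, count now 8. Cache: [owl(c=2) lemon(c=8)]
  11. access lemon: HIT, count now 9. Cache: [owl(c=2) lemon(c=9)]
  12. access owl: HIT, count now 3. Cache: [owl(c=3) lemon(c=9)]
  13. access lemon: HIT, count now 10. Cache: [owl(c=3) lemon(c=10)]
  14. access lemon: HIT, count now 11. Cache: [owl(c=3) lemon(c=11)]
  15. access lemon: HIT, count now 12. Cache: [owl(c=3) lemon(c=12)]
  16. access dog: MISS. Cache: [dog(c=1) owl(c=3) lemon(c=12)]
  17. access dog: HIT, count now 2. Cache: [dog(c=2) owl(c=3) lemon(c=12)]
  18. access owl: HIT, count now 4. Cache: [dog(c=2) owl(c=4) lemon(c=12)]
  19. access lemon: HIT, count now 13. Cache: [dog(c=2) owl(c=4) lemon(c=13)]
  20. access lemon: HIT, count now 14. Cache: [dog(c=2) owl(c=4) lemon(c=14)]
  21. access dog: HIT, count now 3. Cache: [dog(c=3) owl(c=4) lemon(c=14)]
  22. access owl: HIT, count now 5. Cache: [dog(c=3) owl(c=5) lemon(c=14)]
  23. access lemon: HIT, count now 15. Cache: [dog(c=3) owl(c=5) lemon(c=15)]
  24. access dog: HIT, count now 4. Cache: [dog(c=4) owl(c=5) lemon(c=15)]
  25. access dog: HIT, count now 5. Cache: [owl(c=5) dog(c=5) lemon(c=15)]
  26. access owl: HIT, count now 6. Cache: [dog(c=5) owl(c=6) lemon(c=15)]
  27. access lemon: HIT, count now 16. Cache: [dog(c=5) owl(c=6) lemon(c=16)]
  28. access owl: HIT, count now 7. Cache: [dog(c=5) owl(c=7) lemon(c=16)]
  29. access owl: HIT, count now 8. Cache: [dog(c=5) owl(c=8) lemon(c=16)]
  30. access owl: HIT, count now 9. Cache: [dog(c=5) owl(c=9) lemon(c=16)]
  31. access lime: MISS, evict dog(c=5). Cache: [lime(c=1) owl(c=9) lemon(c=16)]
  32. access lemon: HIT, count now 17. Cache: [lime(c=1) owl(c=9) lemon(c=17)]
Total: 28 hits, 4 misses, 1 evictions

Answer: lime owl lemon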